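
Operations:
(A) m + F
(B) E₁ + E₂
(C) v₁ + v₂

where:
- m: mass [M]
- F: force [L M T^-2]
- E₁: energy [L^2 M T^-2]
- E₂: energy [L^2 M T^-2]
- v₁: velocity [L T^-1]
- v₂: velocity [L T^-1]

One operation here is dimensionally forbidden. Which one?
(A) m + F

(A) m + F: m [M] and F [L M T^-2] — different dimensions cannot be added/subtracted ✗
(B) E₁ + E₂: E₁ [L^2 M T^-2] and E₂ [L^2 M T^-2] — same dimensions ✓
(C) v₁ + v₂: v₁ [L T^-1] and v₂ [L T^-1] — same dimensions ✓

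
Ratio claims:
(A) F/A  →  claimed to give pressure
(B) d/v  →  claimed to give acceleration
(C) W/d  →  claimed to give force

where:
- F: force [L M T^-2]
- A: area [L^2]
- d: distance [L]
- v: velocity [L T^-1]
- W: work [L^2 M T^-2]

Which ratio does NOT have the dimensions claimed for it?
(B) d/v does not give acceleration

(A) F/A: [L^-1 M T^-2] = pressure [L^-1 M T^-2] ✓
(B) d/v: [T] ≠ acceleration [L T^-2] ✗
(C) W/d: [L M T^-2] = force [L M T^-2] ✓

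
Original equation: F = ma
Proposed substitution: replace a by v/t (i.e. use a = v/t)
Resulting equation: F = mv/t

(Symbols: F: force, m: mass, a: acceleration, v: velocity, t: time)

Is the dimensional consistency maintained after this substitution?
Yes

[a] = [L T^-2] and [v/t] = [L T^-2]. These match, so the substitution replaces a quantity by one of the same dimensions and the result F = mv/t has LHS [L M T^-2] vs RHS [L M T^-2] — still consistent.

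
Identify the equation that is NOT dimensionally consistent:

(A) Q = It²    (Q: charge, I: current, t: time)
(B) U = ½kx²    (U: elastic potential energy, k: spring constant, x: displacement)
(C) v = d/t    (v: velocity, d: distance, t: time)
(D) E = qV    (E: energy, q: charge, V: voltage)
(A) Q = It²

The equation (A) Q = It² is dimensionally incorrect.

LHS (Q): [I T]
RHS (It²): [I T^2] ✗

The dimensions do not match. The other three equations balance.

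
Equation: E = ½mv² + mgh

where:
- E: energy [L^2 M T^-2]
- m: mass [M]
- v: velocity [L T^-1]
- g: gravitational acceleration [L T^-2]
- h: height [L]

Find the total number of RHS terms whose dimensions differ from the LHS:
0

LHS E: [L^2 M T^-2]
- ½mv²: [L^2 M T^-2] ✓
- mgh: [L^2 M T^-2] ✓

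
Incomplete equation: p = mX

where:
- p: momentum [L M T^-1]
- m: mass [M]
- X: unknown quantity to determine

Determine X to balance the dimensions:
X = v (velocity), dimensions [L T^-1]

p has dimensions [L M T^-1]; the rest of the RHS (m) has dimensions [M].
So X must have dimensions [L T^-1] — X = v (velocity).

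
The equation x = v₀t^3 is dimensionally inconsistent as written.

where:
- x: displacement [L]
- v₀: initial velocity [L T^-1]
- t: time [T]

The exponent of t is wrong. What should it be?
The exponent of t should be 1: x = v₀t

The LHS x has dimensions [L]; t has dimensions [T].
As written, the RHS v₀t^3 (exponent 3 on t) has dimensions [L T^2], which does not match.
With exponent 1, the RHS v₀t has dimensions [L], matching the LHS.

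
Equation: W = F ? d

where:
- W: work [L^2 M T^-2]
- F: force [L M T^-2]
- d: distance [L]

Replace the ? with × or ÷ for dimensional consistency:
multiplication (×): W = F × d

W [L^2 M T^-2]; F [L M T^-2]; d [L].
F × d → [L^2 M T^-2] ✓
F ÷ d → [M T^-2] ✗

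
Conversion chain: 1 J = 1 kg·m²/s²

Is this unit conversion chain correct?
The chain is correct (no errors).

Correct: Joule is defined as kg·m²/s²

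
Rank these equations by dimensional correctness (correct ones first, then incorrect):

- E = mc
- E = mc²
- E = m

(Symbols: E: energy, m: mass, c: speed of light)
Dimensionally correct: E = mc²
Dimensionally incorrect: E = mc, E = m
Ordered (correct first, then incorrect): E = mc², E = mc, E = m

- E = mc: LHS [L^2 M T^-2], RHS [L M T^-1] → incorrect ✗
- E = mc²: LHS [L^2 M T^-2], RHS [L^2 M T^-2] → correct ✓
- E = m: LHS [L^2 M T^-2], RHS [M] → incorrect ✗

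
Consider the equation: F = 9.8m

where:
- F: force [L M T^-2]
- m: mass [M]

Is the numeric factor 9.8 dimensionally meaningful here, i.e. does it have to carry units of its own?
Yes

F has dimensions [L M T^-2], while m alone has dimensions [M]. For the equation to balance, the factor 9.8 must carry dimensions [L T^-2] — it is a dimensional constant (a numerical value of a physical quantity with its units suppressed), not a pure number.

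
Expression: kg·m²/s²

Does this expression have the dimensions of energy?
Yes

The expression kg·m²/s² has dimensions [L^2 M T^-2], which is exactly energy [L^2 M T^-2].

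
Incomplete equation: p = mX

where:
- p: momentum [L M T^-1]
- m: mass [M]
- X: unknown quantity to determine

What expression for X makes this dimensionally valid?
X = v (velocity), dimensions [L T^-1]

p has dimensions [L M T^-1]; the rest of the RHS (m) has dimensions [M].
So X must have dimensions [L T^-1] — X = v (velocity).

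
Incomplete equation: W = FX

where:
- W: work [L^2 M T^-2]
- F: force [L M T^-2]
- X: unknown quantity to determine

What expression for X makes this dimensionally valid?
X = d (distance), dimensions [L]

W has dimensions [L^2 M T^-2]; the rest of the RHS (F) has dimensions [L M T^-2].
So X must have dimensions [L] — X = d (distance).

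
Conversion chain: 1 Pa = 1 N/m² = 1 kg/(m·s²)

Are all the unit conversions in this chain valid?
The chain is correct (no errors).

Correct: Pascal is Newton per square meter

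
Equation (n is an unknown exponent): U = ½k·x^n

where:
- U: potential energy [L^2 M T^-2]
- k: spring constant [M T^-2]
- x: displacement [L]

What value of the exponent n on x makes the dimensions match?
n = 2

U has dimensions [L^2 M T^-2]; x has dimensions [L].
The rest of the RHS has dimensions [M T^-2], so x^n must supply [L^2].
With n = 2: ½k·x^2 has dimensions [L^2 M T^-2], matching the LHS ✓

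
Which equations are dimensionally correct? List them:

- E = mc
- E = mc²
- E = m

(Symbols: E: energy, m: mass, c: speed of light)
Dimensionally correct: E = mc²
Dimensionally incorrect: E = mc, E = m
Ordered (correct first, then incorrect): E = mc², E = mc, E = m

- E = mc: LHS [L^2 M T^-2], RHS [L M T^-1] → incorrect ✗
- E = mc²: LHS [L^2 M T^-2], RHS [L^2 M T^-2] → correct ✓
- E = m: LHS [L^2 M T^-2], RHS [M] → incorrect ✗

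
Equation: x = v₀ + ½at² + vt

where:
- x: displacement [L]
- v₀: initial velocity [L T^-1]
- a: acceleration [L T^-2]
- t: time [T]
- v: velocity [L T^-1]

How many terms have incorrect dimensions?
1

LHS x: [L]
- v₀: [L T^-1] ✗
- ½at²: [L] ✓
- vt: [L] ✓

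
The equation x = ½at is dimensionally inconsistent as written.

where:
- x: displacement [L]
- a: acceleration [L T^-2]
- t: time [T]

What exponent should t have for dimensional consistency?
The exponent of t should be 2: x = ½at^2

The LHS x has dimensions [L]; t has dimensions [T].
As written, the RHS ½at (exponent 1 on t) has dimensions [L T^-1], which does not match.
With exponent 2, the RHS ½at^2 has dimensions [L], matching the LHS.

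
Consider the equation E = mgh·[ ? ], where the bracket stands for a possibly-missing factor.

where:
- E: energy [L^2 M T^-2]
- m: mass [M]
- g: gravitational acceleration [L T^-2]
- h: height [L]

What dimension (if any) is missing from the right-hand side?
Nothing is missing — the bracketed factor must be dimensionless.

E has dimensions [L^2 M T^-2] and mgh already has dimensions [L^2 M T^-2], so E = mgh is dimensionally complete.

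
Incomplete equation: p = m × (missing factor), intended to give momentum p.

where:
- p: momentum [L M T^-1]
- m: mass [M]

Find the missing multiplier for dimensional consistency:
v (velocity), dimensions [L T^-1]

p has dimensions [L M T^-1] and m has dimensions [M].
The missing factor must have dimensions [L M T^-1] / [M] = [L T^-1], i.e. velocity (v).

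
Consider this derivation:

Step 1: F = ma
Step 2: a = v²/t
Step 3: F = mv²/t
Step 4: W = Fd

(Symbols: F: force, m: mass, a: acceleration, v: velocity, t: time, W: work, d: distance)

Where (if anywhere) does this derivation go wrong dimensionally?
Step 2

Step 1: F = ma → LHS [L M T^-2], RHS [L M T^-2] ✓
Step 2: a = v²/t → LHS [L T^-2], RHS [L^2 T^-3] ✗

The first dimensional inconsistency appears in step 2: a = v²/t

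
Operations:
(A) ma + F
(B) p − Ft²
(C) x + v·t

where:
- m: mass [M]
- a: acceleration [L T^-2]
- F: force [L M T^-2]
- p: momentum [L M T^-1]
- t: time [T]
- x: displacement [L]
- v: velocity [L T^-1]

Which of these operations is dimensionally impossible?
(B) p − Ft²

(A) ma + F: ma [L M T^-2] and F [L M T^-2] — same dimensions ✓
(B) p − Ft²: p [L M T^-1] and Ft² [L M] — different dimensions cannot be added/subtracted ✗
(C) x + v·t: x [L] and v·t [L] — same dimensions ✓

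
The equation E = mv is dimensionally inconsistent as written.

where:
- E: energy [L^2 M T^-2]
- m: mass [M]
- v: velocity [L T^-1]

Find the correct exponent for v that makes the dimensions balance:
The exponent of v should be 2: E = mv^2

The LHS E has dimensions [L^2 M T^-2]; v has dimensions [L T^-1].
As written, the RHS mv (exponent 1 on v) has dimensions [L M T^-1], which does not match.
With exponent 2, the RHS mv^2 has dimensions [L^2 M T^-2], matching the LHS.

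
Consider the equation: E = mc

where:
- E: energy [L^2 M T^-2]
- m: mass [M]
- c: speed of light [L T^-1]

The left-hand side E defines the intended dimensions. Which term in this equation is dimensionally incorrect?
The right-hand side term mc

E has dimensions [L^2 M T^-2], but mc has dimensions [L M T^-1], so the term mc is dimensionally wrong for E.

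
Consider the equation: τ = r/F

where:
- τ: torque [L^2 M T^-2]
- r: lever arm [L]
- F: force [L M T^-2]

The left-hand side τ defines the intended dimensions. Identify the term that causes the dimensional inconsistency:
The right-hand side term r/F

τ has dimensions [L^2 M T^-2], but r/F has dimensions [M^-1 T^2], so the term r/F is dimensionally wrong for τ.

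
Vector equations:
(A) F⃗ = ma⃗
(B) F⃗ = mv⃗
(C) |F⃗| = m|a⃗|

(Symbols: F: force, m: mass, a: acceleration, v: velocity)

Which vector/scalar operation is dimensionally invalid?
(B) F⃗ = mv⃗

(A) F⃗ = ma⃗: LHS [L M T^-2], RHS [L M T^-2] ✓ — Force and acceleration are vectors, mass is a scalar
(B) F⃗ = mv⃗: LHS [L M T^-2], RHS [L M T^-1] ✗ — mass times velocity is momentum, not force; should be ma⃗
(C) |F⃗| = m|a⃗|: LHS [L M T^-2], RHS [L M T^-2] ✓ — magnitudes of vectors are scalars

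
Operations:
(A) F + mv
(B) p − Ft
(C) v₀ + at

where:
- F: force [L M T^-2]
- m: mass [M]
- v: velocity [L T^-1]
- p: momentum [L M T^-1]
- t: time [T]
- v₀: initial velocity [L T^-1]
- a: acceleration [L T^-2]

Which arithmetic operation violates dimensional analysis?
(A) F + mv

(A) F + mv: F [L M T^-2] and mv [L M T^-1] — different dimensions cannot be added/subtracted ✗
(B) p − Ft: p [L M T^-1] and Ft [L M T^-1] — same dimensions ✓
(C) v₀ + at: v₀ [L T^-1] and at [L T^-1] — same dimensions ✓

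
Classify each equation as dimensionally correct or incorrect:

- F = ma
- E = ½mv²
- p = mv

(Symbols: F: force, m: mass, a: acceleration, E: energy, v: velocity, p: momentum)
Dimensionally correct: F = ma, E = ½mv², p = mv
Dimensionally incorrect: none
Ordered (correct first, then incorrect): F = ma, E = ½mv², p = mv

- F = ma: LHS [L M T^-2], RHS [L M T^-2] → correct ✓
- E = ½mv²: LHS [L^2 M T^-2], RHS [L^2 M T^-2] → correct ✓
- p = mv: LHS [L M T^-1], RHS [L M T^-1] → correct ✓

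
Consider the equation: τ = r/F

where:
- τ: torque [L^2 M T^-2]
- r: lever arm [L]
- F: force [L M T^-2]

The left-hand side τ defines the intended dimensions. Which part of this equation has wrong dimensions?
The right-hand side term r/F

τ has dimensions [L^2 M T^-2], but r/F has dimensions [M^-1 T^2], so the term r/F is dimensionally wrong for τ.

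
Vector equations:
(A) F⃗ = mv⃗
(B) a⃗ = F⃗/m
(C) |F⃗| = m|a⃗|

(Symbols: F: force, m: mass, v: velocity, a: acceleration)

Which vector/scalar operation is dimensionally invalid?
(A) F⃗ = mv⃗

(A) F⃗ = mv⃗: LHS [L M T^-2], RHS [L M T^-1] ✗ — mass times velocity is momentum, not force; should be ma⃗
(B) a⃗ = F⃗/m: LHS [L T^-2], RHS [L T^-2] ✓ — force (vector) divided by mass (scalar)
(C) |F⃗| = m|a⃗|: LHS [L M T^-2], RHS [L M T^-2] ✓ — magnitudes of vectors are scalars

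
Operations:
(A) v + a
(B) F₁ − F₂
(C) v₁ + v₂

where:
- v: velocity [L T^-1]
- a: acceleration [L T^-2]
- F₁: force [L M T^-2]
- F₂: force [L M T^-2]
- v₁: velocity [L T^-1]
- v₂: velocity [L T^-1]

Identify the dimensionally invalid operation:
(A) v + a

(A) v + a: v [L T^-1] and a [L T^-2] — different dimensions cannot be added/subtracted ✗
(B) F₁ − F₂: F₁ [L M T^-2] and F₂ [L M T^-2] — same dimensions ✓
(C) v₁ + v₂: v₁ [L T^-1] and v₂ [L T^-1] — same dimensions ✓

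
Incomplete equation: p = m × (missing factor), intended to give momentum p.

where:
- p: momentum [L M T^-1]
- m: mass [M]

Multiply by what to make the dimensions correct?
v (velocity), dimensions [L T^-1]

p has dimensions [L M T^-1] and m has dimensions [M].
The missing factor must have dimensions [L M T^-1] / [M] = [L T^-1], i.e. velocity (v).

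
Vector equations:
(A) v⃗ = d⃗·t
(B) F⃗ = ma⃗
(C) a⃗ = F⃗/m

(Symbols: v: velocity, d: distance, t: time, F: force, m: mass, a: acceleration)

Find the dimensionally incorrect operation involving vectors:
(A) v⃗ = d⃗·t

(A) v⃗ = d⃗·t: LHS [L T^-1], RHS [L T] ✗ — velocity is displacement per time; should be d⃗/t
(B) F⃗ = ma⃗: LHS [L M T^-2], RHS [L M T^-2] ✓ — Force and acceleration are vectors, mass is a scalar
(C) a⃗ = F⃗/m: LHS [L T^-2], RHS [L T^-2] ✓ — force (vector) divided by mass (scalar)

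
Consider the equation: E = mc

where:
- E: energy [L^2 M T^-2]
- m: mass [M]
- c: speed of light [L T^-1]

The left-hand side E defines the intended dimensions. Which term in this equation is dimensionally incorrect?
The right-hand side term mc

E has dimensions [L^2 M T^-2], but mc has dimensions [L M T^-1], so the term mc is dimensionally wrong for E.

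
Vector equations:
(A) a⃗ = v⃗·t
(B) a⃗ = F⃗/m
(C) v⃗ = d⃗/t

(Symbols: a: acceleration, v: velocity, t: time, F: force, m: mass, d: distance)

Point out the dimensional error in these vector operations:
(A) a⃗ = v⃗·t

(A) a⃗ = v⃗·t: LHS [L T^-2], RHS [L] ✗ — acceleration is velocity per time; should be v⃗/t
(B) a⃗ = F⃗/m: LHS [L T^-2], RHS [L T^-2] ✓ — force (vector) divided by mass (scalar)
(C) v⃗ = d⃗/t: LHS [L T^-1], RHS [L T^-1] ✓ — displacement (vector) divided by time (scalar)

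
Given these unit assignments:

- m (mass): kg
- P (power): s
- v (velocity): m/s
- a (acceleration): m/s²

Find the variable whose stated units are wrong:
P

The variable P (power) should have units W, not s.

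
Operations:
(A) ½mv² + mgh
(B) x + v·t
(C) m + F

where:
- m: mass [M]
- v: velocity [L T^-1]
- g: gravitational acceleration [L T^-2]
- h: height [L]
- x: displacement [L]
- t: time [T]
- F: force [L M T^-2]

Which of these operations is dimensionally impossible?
(C) m + F

(A) ½mv² + mgh: ½mv² [L^2 M T^-2] and mgh [L^2 M T^-2] — same dimensions ✓
(B) x + v·t: x [L] and v·t [L] — same dimensions ✓
(C) m + F: m [M] and F [L M T^-2] — different dimensions cannot be added/subtracted ✗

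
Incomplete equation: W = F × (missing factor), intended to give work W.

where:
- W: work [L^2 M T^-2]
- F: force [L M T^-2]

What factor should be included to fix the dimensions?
d (distance), dimensions [L]

W has dimensions [L^2 M T^-2] and F has dimensions [L M T^-2].
The missing factor must have dimensions [L^2 M T^-2] / [L M T^-2] = [L], i.e. distance (d).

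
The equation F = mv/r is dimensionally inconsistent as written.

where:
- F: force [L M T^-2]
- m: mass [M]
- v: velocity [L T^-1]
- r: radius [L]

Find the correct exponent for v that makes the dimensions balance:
The exponent of v should be 2: F = mv^2/r

The LHS F has dimensions [L M T^-2]; v has dimensions [L T^-1].
As written, the RHS mv/r (exponent 1 on v) has dimensions [M T^-1], which does not match.
With exponent 2, the RHS mv^2/r has dimensions [L M T^-2], matching the LHS.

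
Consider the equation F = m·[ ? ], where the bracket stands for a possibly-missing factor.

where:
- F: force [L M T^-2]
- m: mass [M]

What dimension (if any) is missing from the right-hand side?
[L T^-2] — acceleration (e.g. a)

F has dimensions [L M T^-2]; m has dimensions [M].
The bracketed factor must supply [L M T^-2] / [M] = [L T^-2].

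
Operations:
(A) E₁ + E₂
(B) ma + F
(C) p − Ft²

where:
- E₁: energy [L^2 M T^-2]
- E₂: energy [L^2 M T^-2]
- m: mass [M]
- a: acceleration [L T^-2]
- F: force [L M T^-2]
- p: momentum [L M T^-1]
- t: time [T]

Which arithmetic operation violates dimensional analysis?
(C) p − Ft²

(A) E₁ + E₂: E₁ [L^2 M T^-2] and E₂ [L^2 M T^-2] — same dimensions ✓
(B) ma + F: ma [L M T^-2] and F [L M T^-2] — same dimensions ✓
(C) p − Ft²: p [L M T^-1] and Ft² [L M] — different dimensions cannot be added/subtracted ✗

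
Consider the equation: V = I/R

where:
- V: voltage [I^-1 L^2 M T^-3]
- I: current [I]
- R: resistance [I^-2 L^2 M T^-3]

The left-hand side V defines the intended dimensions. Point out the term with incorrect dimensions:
The right-hand side term I/R

V has dimensions [I^-1 L^2 M T^-3], but I/R has dimensions [I^3 L^-2 M^-1 T^3], so the term I/R is dimensionally wrong for V.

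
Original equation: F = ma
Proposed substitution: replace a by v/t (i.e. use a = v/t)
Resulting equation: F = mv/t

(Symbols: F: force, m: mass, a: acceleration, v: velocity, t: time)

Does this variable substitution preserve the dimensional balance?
Yes

[a] = [L T^-2] and [v/t] = [L T^-2]. These match, so the substitution replaces a quantity by one of the same dimensions and the result F = mv/t has LHS [L M T^-2] vs RHS [L M T^-2] — still consistent.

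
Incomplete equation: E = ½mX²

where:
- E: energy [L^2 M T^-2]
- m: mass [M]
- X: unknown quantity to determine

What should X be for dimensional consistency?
X = v (velocity), dimensions [L T^-1]

E has dimensions [L^2 M T^-2]; the rest of the RHS (½m) has dimensions [M].
So X² must have dimensions [L^2 T^-2], i.e. X has dimensions [L T^-1] — X = v (velocity).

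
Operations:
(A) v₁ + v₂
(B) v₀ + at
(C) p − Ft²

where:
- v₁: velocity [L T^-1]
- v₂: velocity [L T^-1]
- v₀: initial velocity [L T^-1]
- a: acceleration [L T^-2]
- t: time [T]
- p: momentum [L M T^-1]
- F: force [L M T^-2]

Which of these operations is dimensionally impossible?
(C) p − Ft²

(A) v₁ + v₂: v₁ [L T^-1] and v₂ [L T^-1] — same dimensions ✓
(B) v₀ + at: v₀ [L T^-1] and at [L T^-1] — same dimensions ✓
(C) p − Ft²: p [L M T^-1] and Ft² [L M] — different dimensions cannot be added/subtracted ✗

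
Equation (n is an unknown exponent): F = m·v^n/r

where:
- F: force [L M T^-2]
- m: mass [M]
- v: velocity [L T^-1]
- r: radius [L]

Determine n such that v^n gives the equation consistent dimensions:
n = 2

F has dimensions [L M T^-2]; v has dimensions [L T^-1].
The rest of the RHS has dimensions [L^-1 M], so v^n must supply [L^2 T^-2].
With n = 2: m·v^2/r has dimensions [L M T^-2], matching the LHS ✓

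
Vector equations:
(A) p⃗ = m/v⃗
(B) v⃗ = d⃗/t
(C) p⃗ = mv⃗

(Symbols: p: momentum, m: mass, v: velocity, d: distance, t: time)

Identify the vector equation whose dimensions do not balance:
(A) p⃗ = m/v⃗

(A) p⃗ = m/v⃗: LHS [L M T^-1], RHS [L^-1 M T] ✗ — momentum is mass times velocity; should be mv⃗ (and division by a vector is undefined)
(B) v⃗ = d⃗/t: LHS [L T^-1], RHS [L T^-1] ✓ — displacement (vector) divided by time (scalar)
(C) p⃗ = mv⃗: LHS [L M T^-1], RHS [L M T^-1] ✓ — mass (scalar) times velocity (vector)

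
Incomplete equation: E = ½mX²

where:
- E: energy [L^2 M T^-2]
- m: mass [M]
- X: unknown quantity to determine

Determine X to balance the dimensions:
X = v (velocity), dimensions [L T^-1]

E has dimensions [L^2 M T^-2]; the rest of the RHS (½m) has dimensions [M].
So X² must have dimensions [L^2 T^-2], i.e. X has dimensions [L T^-1] — X = v (velocity).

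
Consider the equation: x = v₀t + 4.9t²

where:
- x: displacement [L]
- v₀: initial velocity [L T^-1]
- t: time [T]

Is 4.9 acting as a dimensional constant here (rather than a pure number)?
Yes

x has dimensions [L], while t² alone has dimensions [T^2]. For the equation to balance, the factor 4.9 must carry dimensions [L T^-2] — it is a dimensional constant (a numerical value of a physical quantity with its units suppressed), not a pure number.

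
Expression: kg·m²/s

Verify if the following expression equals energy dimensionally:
No

The expression kg·m²/s has dimensions [L^2 M T^-1], but energy has dimensions [L^2 M T^-2].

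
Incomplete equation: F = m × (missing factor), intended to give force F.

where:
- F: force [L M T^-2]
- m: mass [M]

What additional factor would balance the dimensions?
a (acceleration), dimensions [L T^-2]

F has dimensions [L M T^-2] and m has dimensions [M].
The missing factor must have dimensions [L M T^-2] / [M] = [L T^-2], i.e. acceleration (a).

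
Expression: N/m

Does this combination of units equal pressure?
No

The expression N/m has dimensions [M T^-2], but pressure has dimensions [L^-1 M T^-2].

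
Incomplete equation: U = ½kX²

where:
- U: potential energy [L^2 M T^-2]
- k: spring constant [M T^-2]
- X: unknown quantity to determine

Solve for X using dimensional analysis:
X = x (displacement), dimensions [L]

U has dimensions [L^2 M T^-2]; the rest of the RHS (½k) has dimensions [M T^-2].
So X² must have dimensions [L^2], i.e. X has dimensions [L] — X = x (displacement).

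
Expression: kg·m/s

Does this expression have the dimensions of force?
No

The expression kg·m/s has dimensions [L M T^-1], but force has dimensions [L M T^-2].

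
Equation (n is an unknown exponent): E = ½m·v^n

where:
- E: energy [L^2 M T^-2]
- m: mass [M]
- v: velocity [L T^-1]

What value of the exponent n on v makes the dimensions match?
n = 2

E has dimensions [L^2 M T^-2]; v has dimensions [L T^-1].
The rest of the RHS has dimensions [M], so v^n must supply [L^2 T^-2].
With n = 2: ½m·v^2 has dimensions [L^2 M T^-2], matching the LHS ✓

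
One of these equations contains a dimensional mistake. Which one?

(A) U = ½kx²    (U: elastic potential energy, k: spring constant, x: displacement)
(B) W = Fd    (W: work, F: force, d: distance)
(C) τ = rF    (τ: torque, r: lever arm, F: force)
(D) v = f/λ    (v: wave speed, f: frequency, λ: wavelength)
(D) v = f/λ

The equation (D) v = f/λ is dimensionally incorrect.

LHS (v): [L T^-1]
RHS (f/λ): [L^-1 T^-1] ✗

The dimensions do not match. The other three equations balance.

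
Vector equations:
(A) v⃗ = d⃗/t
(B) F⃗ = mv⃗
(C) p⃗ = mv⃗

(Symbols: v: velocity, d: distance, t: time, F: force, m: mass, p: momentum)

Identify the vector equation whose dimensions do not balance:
(B) F⃗ = mv⃗

(A) v⃗ = d⃗/t: LHS [L T^-1], RHS [L T^-1] ✓ — displacement (vector) divided by time (scalar)
(B) F⃗ = mv⃗: LHS [L M T^-2], RHS [L M T^-1] ✗ — mass times velocity is momentum, not force; should be ma⃗
(C) p⃗ = mv⃗: LHS [L M T^-1], RHS [L M T^-1] ✓ — mass (scalar) times velocity (vector)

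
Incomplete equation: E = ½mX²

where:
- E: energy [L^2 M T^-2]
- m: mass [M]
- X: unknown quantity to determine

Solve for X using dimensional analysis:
X = v (velocity), dimensions [L T^-1]

E has dimensions [L^2 M T^-2]; the rest of the RHS (½m) has dimensions [M].
So X² must have dimensions [L^2 T^-2], i.e. X has dimensions [L T^-1] — X = v (velocity).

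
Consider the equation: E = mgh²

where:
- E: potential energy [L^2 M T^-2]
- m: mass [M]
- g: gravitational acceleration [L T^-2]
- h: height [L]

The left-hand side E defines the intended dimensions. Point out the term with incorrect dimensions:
The right-hand side term mgh²

E has dimensions [L^2 M T^-2], but mgh² has dimensions [L^3 M T^-2], so the term mgh² is dimensionally wrong for E.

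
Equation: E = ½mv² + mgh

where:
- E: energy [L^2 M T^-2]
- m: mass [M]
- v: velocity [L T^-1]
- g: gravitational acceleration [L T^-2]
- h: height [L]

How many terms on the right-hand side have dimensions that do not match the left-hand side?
0

LHS E: [L^2 M T^-2]
- ½mv²: [L^2 M T^-2] ✓
- mgh: [L^2 M T^-2] ✓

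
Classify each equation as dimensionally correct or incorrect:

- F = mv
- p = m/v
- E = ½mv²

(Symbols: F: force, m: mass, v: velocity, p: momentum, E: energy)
Dimensionally correct: E = ½mv²
Dimensionally incorrect: F = mv, p = m/v
Ordered (correct first, then incorrect): E = ½mv², F = mv, p = m/v

- F = mv: LHS [L M T^-2], RHS [L M T^-1] → incorrect ✗
- p = m/v: LHS [L M T^-1], RHS [L^-1 M T] → incorrect ✗
- E = ½mv²: LHS [L^2 M T^-2], RHS [L^2 M T^-2] → correct ✓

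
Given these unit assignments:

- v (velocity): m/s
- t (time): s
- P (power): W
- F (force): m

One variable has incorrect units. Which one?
F

The variable F (force) should have units N, not m.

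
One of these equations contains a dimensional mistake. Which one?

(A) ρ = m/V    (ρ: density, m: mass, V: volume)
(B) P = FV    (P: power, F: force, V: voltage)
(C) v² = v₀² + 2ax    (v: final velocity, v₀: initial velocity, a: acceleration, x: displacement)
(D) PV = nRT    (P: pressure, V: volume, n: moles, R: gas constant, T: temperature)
(B) P = FV

The equation (B) P = FV is dimensionally incorrect.

LHS (P): [L^2 M T^-3]
RHS (FV): [I^-1 L^3 M^2 T^-5] ✗

The dimensions do not match. The other three equations balance.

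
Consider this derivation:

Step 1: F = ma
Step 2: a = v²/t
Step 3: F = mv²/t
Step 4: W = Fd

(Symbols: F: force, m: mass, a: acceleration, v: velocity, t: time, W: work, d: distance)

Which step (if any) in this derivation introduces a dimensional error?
Step 2

Step 1: F = ma → LHS [L M T^-2], RHS [L M T^-2] ✓
Step 2: a = v²/t → LHS [L T^-2], RHS [L^2 T^-3] ✗

The first dimensional inconsistency appears in step 2: a = v²/t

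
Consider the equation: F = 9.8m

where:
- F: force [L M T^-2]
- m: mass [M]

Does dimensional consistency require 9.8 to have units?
Yes

F has dimensions [L M T^-2], while m alone has dimensions [M]. For the equation to balance, the factor 9.8 must carry dimensions [L T^-2] — it is a dimensional constant (a numerical value of a physical quantity with its units suppressed), not a pure number.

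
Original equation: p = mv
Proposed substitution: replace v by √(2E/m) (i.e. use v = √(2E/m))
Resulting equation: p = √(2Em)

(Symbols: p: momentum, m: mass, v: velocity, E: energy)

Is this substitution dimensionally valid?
Yes

[v] = [L T^-1] and [√(2E/m)] = [L T^-1]. These match, so the substitution replaces a quantity by one of the same dimensions and the result p = √(2Em) has LHS [L M T^-1] vs RHS [L M T^-1] — still consistent.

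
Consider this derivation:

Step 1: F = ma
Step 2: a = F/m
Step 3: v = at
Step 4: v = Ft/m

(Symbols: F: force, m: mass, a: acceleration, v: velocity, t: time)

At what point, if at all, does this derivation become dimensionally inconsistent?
No step introduces an error — all steps are dimensionally consistent.

Step 1: F = ma → LHS [L M T^-2], RHS [L M T^-2] ✓
Step 2: a = F/m → LHS [L T^-2], RHS [L T^-2] ✓
Step 3: v = at → LHS [L T^-1], RHS [L T^-1] ✓
Step 4: v = Ft/m → LHS [L T^-1], RHS [L T^-1] ✓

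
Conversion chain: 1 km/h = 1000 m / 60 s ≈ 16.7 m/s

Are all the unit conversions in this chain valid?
The chain is incorrect (it contains an error).

Incorrect: 1 h = 3600 s, not 60 s (1 km/h ≈ 0.278 m/s)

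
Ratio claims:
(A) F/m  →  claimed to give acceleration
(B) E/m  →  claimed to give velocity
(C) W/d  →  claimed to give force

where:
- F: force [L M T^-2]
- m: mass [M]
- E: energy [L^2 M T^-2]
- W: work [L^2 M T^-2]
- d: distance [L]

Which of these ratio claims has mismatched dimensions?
(B) E/m does not give velocity

(A) F/m: [L T^-2] = acceleration [L T^-2] ✓
(B) E/m: [L^2 T^-2] ≠ velocity [L T^-1] ✗
(C) W/d: [L M T^-2] = force [L M T^-2] ✓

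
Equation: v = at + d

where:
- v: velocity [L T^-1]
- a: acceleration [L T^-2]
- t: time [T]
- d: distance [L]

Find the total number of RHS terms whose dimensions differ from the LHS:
1

LHS v: [L T^-1]
- at: [L T^-1] ✓
- d: [L] ✗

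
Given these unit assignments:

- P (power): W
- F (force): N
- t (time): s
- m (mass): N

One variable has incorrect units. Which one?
m

The variable m (mass) should have units kg, not N.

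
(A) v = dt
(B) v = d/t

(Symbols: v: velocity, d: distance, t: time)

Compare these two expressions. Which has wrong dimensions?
(A)

(A) v = dt: LHS [L T^-1], RHS [L T] ✗
(B) v = d/t: LHS [L T^-1], RHS [L T^-1] ✓

Expression (A) v = dt is dimensionally incorrect.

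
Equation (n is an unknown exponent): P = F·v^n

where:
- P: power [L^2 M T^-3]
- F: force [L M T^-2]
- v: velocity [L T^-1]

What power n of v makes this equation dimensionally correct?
n = 1

P has dimensions [L^2 M T^-3]; v has dimensions [L T^-1].
The rest of the RHS has dimensions [L M T^-2], so v^n must supply [L T^-1].
With n = 1: F·v^1 has dimensions [L^2 M T^-3], matching the LHS ✓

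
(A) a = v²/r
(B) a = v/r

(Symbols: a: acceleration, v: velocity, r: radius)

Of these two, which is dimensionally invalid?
(B)

(A) a = v²/r: LHS [L T^-2], RHS [L T^-2] ✓
(B) a = v/r: LHS [L T^-2], RHS [T^-1] ✗

Expression (B) a = v/r is dimensionally incorrect.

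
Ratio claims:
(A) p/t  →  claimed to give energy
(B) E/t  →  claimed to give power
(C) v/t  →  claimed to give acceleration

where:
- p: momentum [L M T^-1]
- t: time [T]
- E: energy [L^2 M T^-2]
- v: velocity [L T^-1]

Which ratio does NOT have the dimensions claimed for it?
(A) p/t does not give energy

(A) p/t: [L M T^-2] ≠ energy [L^2 M T^-2] ✗
(B) E/t: [L^2 M T^-3] = power [L^2 M T^-3] ✓
(C) v/t: [L T^-2] = acceleration [L T^-2] ✓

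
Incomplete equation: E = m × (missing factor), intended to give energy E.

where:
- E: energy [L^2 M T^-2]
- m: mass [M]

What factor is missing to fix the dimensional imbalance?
v² (velocity squared), dimensions [L^2 T^-2]

E has dimensions [L^2 M T^-2] and m has dimensions [M].
The missing factor must have dimensions [L^2 M T^-2] / [M] = [L^2 T^-2], i.e. velocity squared (v²).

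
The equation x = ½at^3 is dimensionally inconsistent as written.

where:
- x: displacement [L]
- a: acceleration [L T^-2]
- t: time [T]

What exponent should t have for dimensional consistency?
The exponent of t should be 2: x = ½at^2

The LHS x has dimensions [L]; t has dimensions [T].
As written, the RHS ½at^3 (exponent 3 on t) has dimensions [L T], which does not match.
With exponent 2, the RHS ½at^2 has dimensions [L], matching the LHS.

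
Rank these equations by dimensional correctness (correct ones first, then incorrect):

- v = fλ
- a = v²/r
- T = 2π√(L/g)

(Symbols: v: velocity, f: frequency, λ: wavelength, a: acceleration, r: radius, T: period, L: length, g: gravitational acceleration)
Dimensionally correct: v = fλ, a = v²/r, T = 2π√(L/g)
Dimensionally incorrect: none
Ordered (correct first, then incorrect): v = fλ, a = v²/r, T = 2π√(L/g)

- v = fλ: LHS [L T^-1], RHS [L T^-1] → correct ✓
- a = v²/r: LHS [L T^-2], RHS [L T^-2] → correct ✓
- T = 2π√(L/g): LHS [T], RHS [T] → correct ✓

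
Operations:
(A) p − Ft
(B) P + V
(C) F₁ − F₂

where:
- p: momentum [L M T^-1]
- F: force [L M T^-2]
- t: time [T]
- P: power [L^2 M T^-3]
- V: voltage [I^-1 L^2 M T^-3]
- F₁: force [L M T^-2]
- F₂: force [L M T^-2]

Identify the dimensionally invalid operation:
(B) P + V

(A) p − Ft: p [L M T^-1] and Ft [L M T^-1] — same dimensions ✓
(B) P + V: P [L^2 M T^-3] and V [I^-1 L^2 M T^-3] — different dimensions cannot be added/subtracted ✗
(C) F₁ − F₂: F₁ [L M T^-2] and F₂ [L M T^-2] — same dimensions ✓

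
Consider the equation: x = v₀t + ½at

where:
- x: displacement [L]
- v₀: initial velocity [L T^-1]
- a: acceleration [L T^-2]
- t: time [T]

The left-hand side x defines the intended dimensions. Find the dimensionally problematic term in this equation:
The term ½at

Checking each RHS term against the LHS:
- v₀t: [L] — matches x [L] ✓
- ½at: [L T^-1] — does NOT match x [L] ✗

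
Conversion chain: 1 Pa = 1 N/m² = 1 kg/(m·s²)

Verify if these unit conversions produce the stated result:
The chain is correct (no errors).

Correct: Pascal is Newton per square meter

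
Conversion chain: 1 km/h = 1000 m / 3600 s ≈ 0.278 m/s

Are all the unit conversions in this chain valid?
The chain is correct (no errors).

Correct: 1 km = 1000 m, 1 h = 3600 s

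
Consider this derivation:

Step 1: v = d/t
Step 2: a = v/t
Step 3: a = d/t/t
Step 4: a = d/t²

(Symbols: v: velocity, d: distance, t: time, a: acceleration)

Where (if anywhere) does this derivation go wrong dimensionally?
No step introduces an error — all steps are dimensionally consistent.

Step 1: v = d/t → LHS [L T^-1], RHS [L T^-1] ✓
Step 2: a = v/t → LHS [L T^-2], RHS [L T^-2] ✓
Step 3: a = d/t/t → LHS [L T^-2], RHS [L T^-2] ✓
Step 4: a = d/t² → LHS [L T^-2], RHS [L T^-2] ✓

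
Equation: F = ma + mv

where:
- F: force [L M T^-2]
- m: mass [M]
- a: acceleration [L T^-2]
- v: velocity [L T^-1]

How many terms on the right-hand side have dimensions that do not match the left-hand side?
1

LHS F: [L M T^-2]
- ma: [L M T^-2] ✓
- mv: [L M T^-1] ✗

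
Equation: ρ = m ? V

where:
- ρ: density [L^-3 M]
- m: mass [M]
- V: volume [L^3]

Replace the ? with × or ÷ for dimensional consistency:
division (÷): ρ = m ÷ V

ρ [L^-3 M]; m [M]; V [L^3].
m × V → [L^3 M] ✗
m ÷ V → [L^-3 M] ✓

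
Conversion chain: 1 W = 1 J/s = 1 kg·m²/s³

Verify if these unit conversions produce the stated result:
The chain is correct (no errors).

Correct: Watt is Joule per second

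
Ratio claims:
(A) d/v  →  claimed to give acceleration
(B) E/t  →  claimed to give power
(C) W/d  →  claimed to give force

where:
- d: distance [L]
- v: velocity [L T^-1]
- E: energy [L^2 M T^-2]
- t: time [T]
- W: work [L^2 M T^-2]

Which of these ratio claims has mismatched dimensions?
(A) d/v does not give acceleration

(A) d/v: [T] ≠ acceleration [L T^-2] ✗
(B) E/t: [L^2 M T^-3] = power [L^2 M T^-3] ✓
(C) W/d: [L M T^-2] = force [L M T^-2] ✓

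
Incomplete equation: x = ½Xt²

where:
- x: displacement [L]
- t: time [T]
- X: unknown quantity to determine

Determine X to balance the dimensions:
X = a (acceleration), dimensions [L T^-2]

x has dimensions [L]; the rest of the RHS (½ t²) has dimensions [T^2].
So X must have dimensions [L T^-2] — X = a (acceleration).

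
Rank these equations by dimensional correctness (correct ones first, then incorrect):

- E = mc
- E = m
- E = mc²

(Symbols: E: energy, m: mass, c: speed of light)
Dimensionally correct: E = mc²
Dimensionally incorrect: E = mc, E = m
Ordered (correct first, then incorrect): E = mc², E = mc, E = m

- E = mc: LHS [L^2 M T^-2], RHS [L M T^-1] → incorrect ✗
- E = m: LHS [L^2 M T^-2], RHS [M] → incorrect ✗
- E = mc²: LHS [L^2 M T^-2], RHS [L^2 M T^-2] → correct ✓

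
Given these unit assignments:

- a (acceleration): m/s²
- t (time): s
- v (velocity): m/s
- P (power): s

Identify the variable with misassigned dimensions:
P

The variable P (power) should have units W, not s.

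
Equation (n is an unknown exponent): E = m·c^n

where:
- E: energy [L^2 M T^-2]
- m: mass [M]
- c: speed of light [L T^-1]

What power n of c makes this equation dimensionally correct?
n = 2

E has dimensions [L^2 M T^-2]; c has dimensions [L T^-1].
The rest of the RHS has dimensions [M], so c^n must supply [L^2 T^-2].
With n = 2: m·c^2 has dimensions [L^2 M T^-2], matching the LHS ✓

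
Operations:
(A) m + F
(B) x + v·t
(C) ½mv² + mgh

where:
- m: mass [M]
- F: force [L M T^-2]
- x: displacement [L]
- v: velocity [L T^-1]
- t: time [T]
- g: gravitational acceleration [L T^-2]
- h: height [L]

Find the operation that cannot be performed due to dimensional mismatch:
(A) m + F

(A) m + F: m [M] and F [L M T^-2] — different dimensions cannot be added/subtracted ✗
(B) x + v·t: x [L] and v·t [L] — same dimensions ✓
(C) ½mv² + mgh: ½mv² [L^2 M T^-2] and mgh [L^2 M T^-2] — same dimensions ✓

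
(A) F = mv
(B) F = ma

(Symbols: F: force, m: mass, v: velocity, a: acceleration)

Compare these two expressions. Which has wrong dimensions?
(A)

(A) F = mv: LHS [L M T^-2], RHS [L M T^-1] ✗
(B) F = ma: LHS [L M T^-2], RHS [L M T^-2] ✓

Expression (A) F = mv is dimensionally incorrect.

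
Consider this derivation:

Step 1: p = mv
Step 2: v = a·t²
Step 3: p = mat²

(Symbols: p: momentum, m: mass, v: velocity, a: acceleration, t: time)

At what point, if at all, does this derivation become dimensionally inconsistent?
Step 2

Step 1: p = mv → LHS [L M T^-1], RHS [L M T^-1] ✓
Step 2: v = a·t² → LHS [L T^-1], RHS [L] ✗

The first dimensional inconsistency appears in step 2: v = a·t²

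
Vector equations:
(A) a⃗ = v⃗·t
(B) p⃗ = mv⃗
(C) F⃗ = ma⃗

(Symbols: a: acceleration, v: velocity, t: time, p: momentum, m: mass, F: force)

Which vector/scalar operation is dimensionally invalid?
(A) a⃗ = v⃗·t

(A) a⃗ = v⃗·t: LHS [L T^-2], RHS [L] ✗ — acceleration is velocity per time; should be v⃗/t
(B) p⃗ = mv⃗: LHS [L M T^-1], RHS [L M T^-1] ✓ — mass (scalar) times velocity (vector)
(C) F⃗ = ma⃗: LHS [L M T^-2], RHS [L M T^-2] ✓ — Force and acceleration are vectors, mass is a scalar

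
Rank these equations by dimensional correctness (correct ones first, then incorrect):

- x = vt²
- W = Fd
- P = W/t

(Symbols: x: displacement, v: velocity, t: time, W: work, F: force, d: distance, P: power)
Dimensionally correct: W = Fd, P = W/t
Dimensionally incorrect: x = vt²
Ordered (correct first, then incorrect): W = Fd, P = W/t, x = vt²

- x = vt²: LHS [L], RHS [L T] → incorrect ✗
- W = Fd: LHS [L^2 M T^-2], RHS [L^2 M T^-2] → correct ✓
- P = W/t: LHS [L^2 M T^-3], RHS [L^2 M T^-3] → correct ✓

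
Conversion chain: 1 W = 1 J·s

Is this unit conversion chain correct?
The chain is incorrect (it contains an error).

Incorrect: Watt is J/s, not J·s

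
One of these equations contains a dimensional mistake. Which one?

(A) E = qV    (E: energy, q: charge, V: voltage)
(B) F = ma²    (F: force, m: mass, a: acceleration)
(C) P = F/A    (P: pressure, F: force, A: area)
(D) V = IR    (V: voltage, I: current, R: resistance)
(B) F = ma²

The equation (B) F = ma² is dimensionally incorrect.

LHS (F): [L M T^-2]
RHS (ma²): [L^2 M T^-4] ✗

The dimensions do not match. The other three equations balance.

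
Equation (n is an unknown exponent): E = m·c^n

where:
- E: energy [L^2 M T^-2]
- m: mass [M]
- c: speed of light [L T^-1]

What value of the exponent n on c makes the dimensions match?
n = 2

E has dimensions [L^2 M T^-2]; c has dimensions [L T^-1].
The rest of the RHS has dimensions [M], so c^n must supply [L^2 T^-2].
With n = 2: m·c^2 has dimensions [L^2 M T^-2], matching the LHS ✓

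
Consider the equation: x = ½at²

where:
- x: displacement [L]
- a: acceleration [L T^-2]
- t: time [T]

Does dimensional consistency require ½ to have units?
No

x has dimensions [L] and at² already has dimensions [L], so the equation balances without ½ contributing any dimensions. ½ is a pure (dimensionless) number; changing or removing it would not affect dimensional consistency.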